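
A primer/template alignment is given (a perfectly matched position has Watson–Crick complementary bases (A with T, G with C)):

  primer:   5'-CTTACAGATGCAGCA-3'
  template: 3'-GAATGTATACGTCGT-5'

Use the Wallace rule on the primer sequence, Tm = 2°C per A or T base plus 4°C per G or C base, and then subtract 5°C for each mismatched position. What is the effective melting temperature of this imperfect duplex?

Primer base counts: A=5, T=3, G=3, C=4 → A+T=8, G+C=7
Perfect-match Tm = 2(8) + 4(7) = 16 + 28 = 44°C
Mismatches (positions where the bases are not complementary): 1 (at position 7)
Effective Tm = 44 − 1×5 = 44 − 5 = 39°C

39°C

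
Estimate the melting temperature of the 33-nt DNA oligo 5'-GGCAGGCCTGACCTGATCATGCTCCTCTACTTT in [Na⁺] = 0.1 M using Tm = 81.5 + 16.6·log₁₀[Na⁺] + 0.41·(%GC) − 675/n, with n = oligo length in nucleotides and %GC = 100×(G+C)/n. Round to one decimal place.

Length n = 33. Counting bases: C=11, T=10, G=7, A=5
G+C = 18, so %GC = 18/33 × 100 = 54.545%
Salt term: 16.6 × (-1) = -16.6
GC term: 0.41 × 54.545 = 22.363; length term: −675/33 = −20.455
Tm = 81.5 + (-16.6) + 22.363 − 20.455 = 66.808 → 66.8°C

66.8°C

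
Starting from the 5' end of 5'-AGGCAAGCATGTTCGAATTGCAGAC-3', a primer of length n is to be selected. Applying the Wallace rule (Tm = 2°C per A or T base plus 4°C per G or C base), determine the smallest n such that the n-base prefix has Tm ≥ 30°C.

First 9 bases: AGGCAAGCA → Tm = 28°C (< 30°C)
First 10 bases: AGGCAAGCAT → Tm = 30°C (≥ 30°C)
Since every base adds ≥2°C, Tm only increases with n, so the threshold is first crossed at n = 10.

n = 10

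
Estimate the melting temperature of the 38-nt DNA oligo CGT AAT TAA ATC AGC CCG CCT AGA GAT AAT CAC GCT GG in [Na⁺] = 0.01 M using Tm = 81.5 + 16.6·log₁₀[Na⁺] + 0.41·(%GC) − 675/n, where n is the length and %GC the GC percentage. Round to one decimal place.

Length n = 38. Base counts: A=12, G=8, T=8, C=10
G+C = 18, so %GC = 18/38 × 100 = 47.368%
Salt term: 16.6 × (-2) = -33.2
GC term: 0.41 × 47.368 = 19.421; length term: −675/38 = −17.763
Tm = 81.5 + (-33.2) + 19.421 − 17.763 = 49.958 → 50.0°C

50.0°C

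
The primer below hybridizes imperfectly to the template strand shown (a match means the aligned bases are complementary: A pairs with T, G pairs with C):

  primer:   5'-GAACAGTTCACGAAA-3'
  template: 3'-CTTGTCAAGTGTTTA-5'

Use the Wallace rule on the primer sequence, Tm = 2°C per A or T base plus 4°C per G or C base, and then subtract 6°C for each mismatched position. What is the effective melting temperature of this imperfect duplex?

Primer base counts: A=7, T=2, G=3, C=3 → A+T=9, G+C=6
Perfect-match Tm = 2(9) + 4(6) = 18 + 24 = 42°C
Mismatches (positions where the bases are not complementary): 2 (at positions 12, 15)
Effective Tm = 42 − 2×6 = 42 − 12 = 30°C

30°C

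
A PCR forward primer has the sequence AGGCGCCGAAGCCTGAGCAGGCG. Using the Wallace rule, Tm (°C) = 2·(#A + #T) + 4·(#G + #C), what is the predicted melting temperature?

80°C

Counting bases: G=10, C=7, A=5, T=1
So N_AT = 6 and N_GC = 17.
Tm = 4·17 + 2·6 = 68 + 12 = 80°C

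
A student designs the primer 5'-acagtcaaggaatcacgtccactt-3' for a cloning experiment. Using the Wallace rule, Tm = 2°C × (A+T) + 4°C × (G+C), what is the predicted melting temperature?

Scanning the sequence gives T=5, C=7, A=8, G=4.
AT pairs contribute 13, GC pairs contribute 11.
Tm = 2(13) + 4(11) = 26 + 44 = 70°C

70°C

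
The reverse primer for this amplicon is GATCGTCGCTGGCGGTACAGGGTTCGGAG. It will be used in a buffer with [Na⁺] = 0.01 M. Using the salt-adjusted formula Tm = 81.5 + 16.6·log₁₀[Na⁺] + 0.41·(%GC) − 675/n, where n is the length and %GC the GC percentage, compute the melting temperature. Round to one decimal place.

Length n = 29. Counting bases: A=4, C=6, T=6, G=13
G+C = 19, so %GC = 19/29 × 100 = 65.517%
Salt term: 16.6 × (-2) = -33.2
GC term: 0.41 × 65.517 = 26.862; length term: −675/29 = −23.276
Tm = 81.5 + (-33.2) + 26.862 − 23.276 = 51.886 → 51.9°C

51.9°C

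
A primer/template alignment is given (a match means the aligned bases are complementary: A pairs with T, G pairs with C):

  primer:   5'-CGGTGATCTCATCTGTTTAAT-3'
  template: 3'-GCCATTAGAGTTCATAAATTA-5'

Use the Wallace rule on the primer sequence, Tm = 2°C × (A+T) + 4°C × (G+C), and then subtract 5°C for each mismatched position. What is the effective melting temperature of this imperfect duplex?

38°C

Primer base counts: A=4, T=9, G=4, C=4 → A+T=13, G+C=8
Perfect-match Tm = 2(13) + 4(8) = 26 + 32 = 58°C
Mismatches (positions where the bases are not complementary): 4 (at positions 5, 12, 13, 15)
Effective Tm = 58 − 4×5 = 58 − 20 = 38°C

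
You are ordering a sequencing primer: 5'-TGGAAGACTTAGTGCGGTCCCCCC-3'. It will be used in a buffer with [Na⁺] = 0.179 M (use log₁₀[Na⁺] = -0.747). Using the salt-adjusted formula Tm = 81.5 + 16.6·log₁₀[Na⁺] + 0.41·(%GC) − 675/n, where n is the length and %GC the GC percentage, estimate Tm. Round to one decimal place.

Length n = 24. Scanning the sequence gives G=7, A=4, T=5, C=8.
G+C = 15, so %GC = 15/24 × 100 = 62.5%
Salt term: 16.6 × (-0.747) = -12.4
GC term: 0.41 × 62.5 = 25.625; length term: −675/24 = −28.125
Tm = 81.5 + (-12.4) + 25.625 − 28.125 = 66.6 → 66.6°C

66.6°C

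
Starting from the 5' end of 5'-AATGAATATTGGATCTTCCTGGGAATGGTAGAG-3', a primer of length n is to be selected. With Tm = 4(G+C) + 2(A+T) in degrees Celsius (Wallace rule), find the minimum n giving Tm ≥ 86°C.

First 30 bases: AATGAATATTGGATCTTCCTGGGAATGGTA → Tm = 82°C (< 86°C)
First 31 bases: AATGAATATTGGATCTTCCTGGGAATGGTAG → Tm = 86°C (≥ 86°C)
Since every base adds ≥2°C, Tm only increases with n, so the threshold is first crossed at n = 31.

n = 31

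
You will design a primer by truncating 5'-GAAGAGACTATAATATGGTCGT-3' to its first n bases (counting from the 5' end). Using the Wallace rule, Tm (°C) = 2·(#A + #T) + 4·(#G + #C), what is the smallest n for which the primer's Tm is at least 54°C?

First 19 bases: GAAGAGACTATAATATGGT → Tm = 50°C (< 54°C)
First 20 bases: GAAGAGACTATAATATGGTC → Tm = 54°C (≥ 54°C)
Since every base adds ≥2°C, Tm only increases with n, so the threshold is first crossed at n = 20.

n = 20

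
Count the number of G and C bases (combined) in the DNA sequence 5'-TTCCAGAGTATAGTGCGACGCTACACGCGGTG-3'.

18

Counting bases: C=8, A=7, G=10, T=7
Total G or C: 10 + 8 = 18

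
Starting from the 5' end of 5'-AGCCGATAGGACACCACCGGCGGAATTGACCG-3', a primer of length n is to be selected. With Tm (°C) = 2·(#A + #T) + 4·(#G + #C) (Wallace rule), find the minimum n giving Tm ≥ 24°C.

First 7 bases: AGCCGAT → Tm = 22°C (< 24°C)
First 8 bases: AGCCGATA → Tm = 24°C (≥ 24°C)
Since every base adds ≥2°C, Tm only increases with n, so the threshold is first crossed at n = 8.

n = 8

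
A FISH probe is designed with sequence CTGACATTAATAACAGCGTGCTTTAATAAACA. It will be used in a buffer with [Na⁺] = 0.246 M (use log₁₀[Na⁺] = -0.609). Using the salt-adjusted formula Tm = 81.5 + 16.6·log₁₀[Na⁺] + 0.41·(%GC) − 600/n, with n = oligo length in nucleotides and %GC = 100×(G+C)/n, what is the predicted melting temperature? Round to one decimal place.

65.5°C

Length n = 32. C=6, T=9, G=4, A=13
G+C = 10, so %GC = 10/32 × 100 = 31.25%
Salt term: 16.6 × (-0.609) = -10.109
GC term: 0.41 × 31.25 = 12.812; length term: −600/32 = −18.75
Tm = 81.5 + (-10.109) + 12.812 − 18.75 = 65.453 → 65.5°C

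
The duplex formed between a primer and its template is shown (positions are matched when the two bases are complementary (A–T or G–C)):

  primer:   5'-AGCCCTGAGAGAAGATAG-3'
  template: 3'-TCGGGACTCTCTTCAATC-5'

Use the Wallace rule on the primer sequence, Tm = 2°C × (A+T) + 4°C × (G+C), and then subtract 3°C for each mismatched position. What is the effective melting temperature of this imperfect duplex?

51°C

Primer base counts: A=7, T=2, G=6, C=3 → A+T=9, G+C=9
Perfect-match Tm = 2(9) + 4(9) = 18 + 36 = 54°C
Mismatches (positions where the bases are not complementary): 1 (at position 15)
Effective Tm = 54 − 1×3 = 54 − 3 = 51°C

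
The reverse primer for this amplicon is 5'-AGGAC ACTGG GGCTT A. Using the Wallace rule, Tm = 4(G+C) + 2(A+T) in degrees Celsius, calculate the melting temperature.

50°C

Base counts: G=6, C=3, A=4, T=3
So N_AT = 7 and N_GC = 9.
Tm = 2×7 + 4×9 = 50°C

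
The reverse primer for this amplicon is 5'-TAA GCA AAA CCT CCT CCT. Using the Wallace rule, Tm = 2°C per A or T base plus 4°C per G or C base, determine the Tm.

52°C

Counting bases: C=7, A=6, G=1, T=4
So N_AT = 10 and N_GC = 8.
Tm = 2×10 + 4×8 = 52°C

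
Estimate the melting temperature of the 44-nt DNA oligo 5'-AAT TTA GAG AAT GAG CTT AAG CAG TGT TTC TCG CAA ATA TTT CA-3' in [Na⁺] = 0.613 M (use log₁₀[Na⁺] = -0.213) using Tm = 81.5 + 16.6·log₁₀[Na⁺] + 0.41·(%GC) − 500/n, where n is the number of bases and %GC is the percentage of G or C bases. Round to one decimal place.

Length n = 44. Base counts: C=6, T=15, G=8, A=15
G+C = 14, so %GC = 14/44 × 100 = 31.818%
Salt term: 16.6 × (-0.213) = -3.536
GC term: 0.41 × 31.818 = 13.045; length term: −500/44 = −11.364
Tm = 81.5 + (-3.536) + 13.045 − 11.364 = 79.645 → 79.6°C

79.6°C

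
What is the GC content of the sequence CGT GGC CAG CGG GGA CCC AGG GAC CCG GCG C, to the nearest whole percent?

84%

C=12, T=1, G=14, A=4
G+C = 14 + 12 = 26 out of 31 bases
%GC = 26/31 × 100 = 83.87% ≈ 84%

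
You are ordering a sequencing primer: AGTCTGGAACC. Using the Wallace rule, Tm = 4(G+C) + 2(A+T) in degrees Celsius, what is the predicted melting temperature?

34°C

Base counts: C=3, T=2, A=3, G=3
A+T = 5, G+C = 6
Tm = 4·6 + 2·5 = 24 + 10 = 34°C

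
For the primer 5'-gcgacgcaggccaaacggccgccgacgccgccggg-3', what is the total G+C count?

Scanning the sequence gives A=6, C=15, T=0, G=14.
Total G or C: 14 + 15 = 29

29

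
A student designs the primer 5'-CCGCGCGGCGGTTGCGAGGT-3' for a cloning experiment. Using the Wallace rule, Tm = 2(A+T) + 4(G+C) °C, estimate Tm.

72°C

Counting bases: C=6, A=1, T=3, G=10
A+T = 4, G+C = 16
Tm = 4·16 + 2·4 = 64 + 8 = 72°C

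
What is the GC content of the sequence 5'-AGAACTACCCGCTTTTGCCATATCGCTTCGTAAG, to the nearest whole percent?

Counting bases: A=8, T=10, G=6, C=10
G+C = 6 + 10 = 16 out of 34 bases
%GC = 16/34 × 100 = 47.06% ≈ 47%

47%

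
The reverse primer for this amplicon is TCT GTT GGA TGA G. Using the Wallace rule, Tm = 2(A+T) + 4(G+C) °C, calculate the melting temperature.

Base counts: G=5, T=5, A=2, C=1
A+T = 7, G+C = 6
Tm = 4·6 + 2·7 = 24 + 14 = 38°C

38°C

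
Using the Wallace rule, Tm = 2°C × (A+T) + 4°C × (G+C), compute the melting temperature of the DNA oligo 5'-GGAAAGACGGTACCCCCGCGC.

72°C

G=7, A=5, T=1, C=8
A+T = 6, G+C = 15
Tm = 2×6 + 4×15 = 72°C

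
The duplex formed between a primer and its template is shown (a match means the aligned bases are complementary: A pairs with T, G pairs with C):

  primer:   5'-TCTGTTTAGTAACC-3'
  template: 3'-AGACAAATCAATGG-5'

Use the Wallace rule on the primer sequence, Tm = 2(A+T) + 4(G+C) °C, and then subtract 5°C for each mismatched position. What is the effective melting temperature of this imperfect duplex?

33°C

Primer base counts: A=3, T=6, G=2, C=3 → A+T=9, G+C=5
Perfect-match Tm = 2(9) + 4(5) = 18 + 20 = 38°C
Mismatches (positions where the bases are not complementary): 1 (at position 11)
Effective Tm = 38 − 1×5 = 38 − 5 = 33°C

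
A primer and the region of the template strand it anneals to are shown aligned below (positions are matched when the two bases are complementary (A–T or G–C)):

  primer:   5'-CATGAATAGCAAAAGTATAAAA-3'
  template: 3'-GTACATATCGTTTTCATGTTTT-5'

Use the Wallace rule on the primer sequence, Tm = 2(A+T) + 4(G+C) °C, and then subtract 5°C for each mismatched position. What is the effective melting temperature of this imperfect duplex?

Primer base counts: A=13, T=4, G=3, C=2 → A+T=17, G+C=5
Perfect-match Tm = 2(17) + 4(5) = 34 + 20 = 54°C
Mismatches (positions where the bases are not complementary): 2 (at positions 5, 18)
Effective Tm = 54 − 2×5 = 54 − 10 = 44°C

44°C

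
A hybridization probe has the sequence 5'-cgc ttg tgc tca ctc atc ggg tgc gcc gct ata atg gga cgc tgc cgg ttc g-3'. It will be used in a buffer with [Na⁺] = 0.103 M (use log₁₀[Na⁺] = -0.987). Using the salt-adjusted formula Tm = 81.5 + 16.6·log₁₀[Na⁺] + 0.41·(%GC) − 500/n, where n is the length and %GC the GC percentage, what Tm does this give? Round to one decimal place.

81.5°C

Length n = 52. C=16, A=6, G=17, T=13
G+C = 33, so %GC = 33/52 × 100 = 63.462%
Salt term: 16.6 × (-0.987) = -16.384
GC term: 0.41 × 63.462 = 26.019; length term: −500/52 = −9.615
Tm = 81.5 + (-16.384) + 26.019 − 9.615 = 81.52 → 81.5°C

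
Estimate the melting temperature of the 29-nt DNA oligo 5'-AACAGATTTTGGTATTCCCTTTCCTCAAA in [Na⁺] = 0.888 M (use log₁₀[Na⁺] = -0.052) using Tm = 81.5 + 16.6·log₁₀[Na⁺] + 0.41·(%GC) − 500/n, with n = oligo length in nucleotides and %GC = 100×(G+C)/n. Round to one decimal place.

Length n = 29. Base counts: C=7, A=8, G=3, T=11
G+C = 10, so %GC = 10/29 × 100 = 34.483%
Salt term: 16.6 × (-0.052) = -0.863
GC term: 0.41 × 34.483 = 14.138; length term: −500/29 = −17.241
Tm = 81.5 + (-0.863) + 14.138 − 17.241 = 77.534 → 77.5°C

77.5°C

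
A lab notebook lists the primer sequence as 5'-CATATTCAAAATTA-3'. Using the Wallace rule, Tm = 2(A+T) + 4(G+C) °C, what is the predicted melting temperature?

32°C

C=2, G=0, A=7, T=5
A+T = 12, G+C = 2
Tm = 2×12 + 4×2 = 32°C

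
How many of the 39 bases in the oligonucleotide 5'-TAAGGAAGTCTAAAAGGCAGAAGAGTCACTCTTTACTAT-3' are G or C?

Counting bases: G=8, T=10, A=15, C=6
Total G or C: 8 + 6 = 14

14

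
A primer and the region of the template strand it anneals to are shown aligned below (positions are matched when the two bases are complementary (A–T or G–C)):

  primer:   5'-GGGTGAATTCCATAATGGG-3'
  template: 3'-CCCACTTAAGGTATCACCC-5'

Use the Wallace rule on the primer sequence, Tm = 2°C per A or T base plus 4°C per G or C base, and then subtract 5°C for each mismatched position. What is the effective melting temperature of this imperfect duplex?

51°C

Primer base counts: A=5, T=5, G=7, C=2 → A+T=10, G+C=9
Perfect-match Tm = 2(10) + 4(9) = 20 + 36 = 56°C
Mismatches (positions where the bases are not complementary): 1 (at position 15)
Effective Tm = 56 − 1×5 = 56 − 5 = 51°C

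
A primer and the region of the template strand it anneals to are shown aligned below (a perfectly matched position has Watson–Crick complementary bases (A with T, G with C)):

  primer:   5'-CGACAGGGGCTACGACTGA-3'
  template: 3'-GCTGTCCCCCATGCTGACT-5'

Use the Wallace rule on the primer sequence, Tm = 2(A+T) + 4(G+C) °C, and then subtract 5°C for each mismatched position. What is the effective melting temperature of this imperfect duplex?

57°C

Primer base counts: A=5, T=2, G=7, C=5 → A+T=7, G+C=12
Perfect-match Tm = 2(7) + 4(12) = 14 + 48 = 62°C
Mismatches (positions where the bases are not complementary): 1 (at position 10)
Effective Tm = 62 − 1×5 = 62 − 5 = 57°C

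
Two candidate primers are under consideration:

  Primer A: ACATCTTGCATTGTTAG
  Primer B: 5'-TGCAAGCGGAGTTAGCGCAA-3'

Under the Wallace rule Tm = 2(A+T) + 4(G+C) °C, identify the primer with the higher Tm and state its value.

Primer A: A+T=11, G+C=6 → Tm = 2(11)+4(6) = 46°C
Primer B: A+T=9, G+C=11 → Tm = 2(9)+4(11) = 62°C
46°C vs 62°C → primer B is higher.

Primer B, 62°C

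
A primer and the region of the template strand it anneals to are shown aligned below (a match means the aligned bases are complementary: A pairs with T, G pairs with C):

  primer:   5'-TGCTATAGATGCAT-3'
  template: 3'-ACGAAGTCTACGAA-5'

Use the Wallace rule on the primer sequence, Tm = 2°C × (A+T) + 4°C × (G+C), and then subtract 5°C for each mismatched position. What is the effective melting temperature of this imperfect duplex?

23°C

Primer base counts: A=4, T=5, G=3, C=2 → A+T=9, G+C=5
Perfect-match Tm = 2(9) + 4(5) = 18 + 20 = 38°C
Mismatches (positions where the bases are not complementary): 3 (at positions 5, 6, 13)
Effective Tm = 38 − 3×5 = 38 − 15 = 23°C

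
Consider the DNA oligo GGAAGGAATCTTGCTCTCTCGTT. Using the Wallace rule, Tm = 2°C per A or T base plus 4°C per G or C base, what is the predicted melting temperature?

T=8, C=5, A=4, G=6
AT pairs contribute 12, GC pairs contribute 11.
Tm = 2(12) + 4(11) = 24 + 44 = 68°C

68°C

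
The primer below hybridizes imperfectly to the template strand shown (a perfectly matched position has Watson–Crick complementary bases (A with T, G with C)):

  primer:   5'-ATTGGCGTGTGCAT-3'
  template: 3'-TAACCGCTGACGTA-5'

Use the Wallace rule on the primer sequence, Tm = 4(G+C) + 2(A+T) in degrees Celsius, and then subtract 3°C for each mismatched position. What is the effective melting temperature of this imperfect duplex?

Primer base counts: A=2, T=5, G=5, C=2 → A+T=7, G+C=7
Perfect-match Tm = 2(7) + 4(7) = 14 + 28 = 42°C
Mismatches (positions where the bases are not complementary): 2 (at positions 8, 9)
Effective Tm = 42 − 2×3 = 42 − 6 = 36°C

36°C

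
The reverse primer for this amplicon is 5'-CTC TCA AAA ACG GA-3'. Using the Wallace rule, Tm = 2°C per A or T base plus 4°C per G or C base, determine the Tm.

Base counts: C=4, A=6, T=2, G=2
A+T = 8, G+C = 6
Tm = 4·6 + 2·8 = 24 + 16 = 40°C

40°C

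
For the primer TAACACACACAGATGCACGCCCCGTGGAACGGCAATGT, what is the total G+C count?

21

Base counts: T=5, G=9, C=12, A=12
G+C = 9 + 12 = 21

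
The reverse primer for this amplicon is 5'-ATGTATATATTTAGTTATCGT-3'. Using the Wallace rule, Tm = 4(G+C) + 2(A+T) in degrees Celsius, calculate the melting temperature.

Scanning the sequence gives T=11, A=6, C=1, G=3.
So N_AT = 17 and N_GC = 4.
Tm = 2(17) + 4(4) = 34 + 16 = 50°C

50°C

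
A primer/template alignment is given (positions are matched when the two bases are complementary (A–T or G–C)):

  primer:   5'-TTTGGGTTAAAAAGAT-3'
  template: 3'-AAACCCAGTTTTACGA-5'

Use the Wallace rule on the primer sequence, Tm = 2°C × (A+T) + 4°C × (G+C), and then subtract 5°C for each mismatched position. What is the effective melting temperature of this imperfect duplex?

Primer base counts: A=6, T=6, G=4, C=0 → A+T=12, G+C=4
Perfect-match Tm = 2(12) + 4(4) = 24 + 16 = 40°C
Mismatches (positions where the bases are not complementary): 3 (at positions 8, 13, 15)
Effective Tm = 40 − 3×5 = 40 − 15 = 25°C

25°C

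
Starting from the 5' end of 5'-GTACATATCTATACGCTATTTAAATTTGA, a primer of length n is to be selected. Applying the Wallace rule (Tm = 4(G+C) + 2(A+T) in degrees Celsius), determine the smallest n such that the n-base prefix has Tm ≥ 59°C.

n = 24

First 23 bases: GTACATATCTATACGCTATTTAA → Tm = 58°C (< 59°C)
First 24 bases: GTACATATCTATACGCTATTTAAA → Tm = 60°C (≥ 59°C)
Since every base adds ≥2°C, Tm only increases with n, so the threshold is first crossed at n = 24.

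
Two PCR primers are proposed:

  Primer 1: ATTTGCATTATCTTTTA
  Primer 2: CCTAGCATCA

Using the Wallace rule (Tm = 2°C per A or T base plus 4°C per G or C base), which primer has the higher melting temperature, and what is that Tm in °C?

Primer 1, 40°C

Primer 1: A+T=14, G+C=3 → Tm = 2(14)+4(3) = 40°C
Primer 2: A+T=5, G+C=5 → Tm = 2(5)+4(5) = 30°C
40°C vs 30°C → primer 1 is higher.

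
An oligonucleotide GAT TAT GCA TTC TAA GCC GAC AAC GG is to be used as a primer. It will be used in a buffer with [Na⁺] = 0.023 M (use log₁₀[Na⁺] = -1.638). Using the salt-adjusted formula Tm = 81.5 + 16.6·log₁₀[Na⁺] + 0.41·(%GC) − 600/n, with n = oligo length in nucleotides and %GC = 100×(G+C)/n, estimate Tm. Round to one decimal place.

50.2°C

Length n = 26. Counting bases: C=6, G=6, T=6, A=8
G+C = 12, so %GC = 12/26 × 100 = 46.154%
Salt term: 16.6 × (-1.638) = -27.191
GC term: 0.41 × 46.154 = 18.923; length term: −600/26 = −23.077
Tm = 81.5 + (-27.191) + 18.923 − 23.077 = 50.155 → 50.2°C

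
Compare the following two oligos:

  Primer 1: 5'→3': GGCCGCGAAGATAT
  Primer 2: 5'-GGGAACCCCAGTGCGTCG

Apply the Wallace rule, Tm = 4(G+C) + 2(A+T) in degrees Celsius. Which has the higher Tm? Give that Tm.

Primer 1: A+T=6, G+C=8 → Tm = 2(6)+4(8) = 44°C
Primer 2: A+T=5, G+C=13 → Tm = 2(5)+4(13) = 62°C
44°C vs 62°C → primer 2 is higher.

Primer 2, 62°C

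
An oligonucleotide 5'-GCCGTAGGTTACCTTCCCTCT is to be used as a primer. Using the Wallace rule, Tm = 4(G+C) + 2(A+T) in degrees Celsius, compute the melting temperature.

66°C

Base counts: G=4, A=2, C=8, T=7
AT pairs contribute 9, GC pairs contribute 12.
Tm = 2(9) + 4(12) = 18 + 48 = 66°C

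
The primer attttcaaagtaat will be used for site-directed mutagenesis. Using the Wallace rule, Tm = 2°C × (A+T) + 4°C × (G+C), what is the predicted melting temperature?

32°C

Scanning the sequence gives T=6, C=1, A=6, G=1.
A+T = 12, G+C = 2
Tm = 4·2 + 2·12 = 8 + 24 = 32°C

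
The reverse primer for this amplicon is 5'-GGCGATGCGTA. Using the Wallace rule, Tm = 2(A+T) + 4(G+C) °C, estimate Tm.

36°C

Scanning the sequence gives A=2, C=2, T=2, G=5.
A+T = 4, G+C = 7
Tm = 2(4) + 4(7) = 8 + 28 = 36°C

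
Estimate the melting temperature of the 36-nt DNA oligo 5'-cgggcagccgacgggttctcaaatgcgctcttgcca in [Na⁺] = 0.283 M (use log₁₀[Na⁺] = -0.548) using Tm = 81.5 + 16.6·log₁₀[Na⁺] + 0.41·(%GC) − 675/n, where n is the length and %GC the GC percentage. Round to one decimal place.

79.8°C

Length n = 36. Counting bases: C=12, A=6, T=7, G=11
G+C = 23, so %GC = 23/36 × 100 = 63.889%
Salt term: 16.6 × (-0.548) = -9.097
GC term: 0.41 × 63.889 = 26.194; length term: −675/36 = −18.75
Tm = 81.5 + (-9.097) + 26.194 − 18.75 = 79.847 → 79.8°C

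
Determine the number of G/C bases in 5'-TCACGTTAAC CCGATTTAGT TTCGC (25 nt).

11

Base counts: C=7, T=9, A=5, G=4
Total G or C: 4 + 7 = 11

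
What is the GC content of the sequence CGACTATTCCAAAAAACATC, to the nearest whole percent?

35%

Counting bases: C=6, G=1, A=9, T=4
G+C = 1 + 6 = 7 out of 20 bases
%GC = 7/20 × 100 = 35% ≈ 35%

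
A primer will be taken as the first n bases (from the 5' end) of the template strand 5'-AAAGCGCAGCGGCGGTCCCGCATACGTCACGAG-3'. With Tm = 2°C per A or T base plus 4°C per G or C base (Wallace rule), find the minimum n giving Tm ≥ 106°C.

First 31 bases: AAAGCGCAGCGGCGGTCCCGCATACGTCACG → Tm = 104°C (< 106°C)
First 32 bases: AAAGCGCAGCGGCGGTCCCGCATACGTCACGA → Tm = 106°C (≥ 106°C)
Since every base adds ≥2°C, Tm only increases with n, so the threshold is first crossed at n = 32.

n = 32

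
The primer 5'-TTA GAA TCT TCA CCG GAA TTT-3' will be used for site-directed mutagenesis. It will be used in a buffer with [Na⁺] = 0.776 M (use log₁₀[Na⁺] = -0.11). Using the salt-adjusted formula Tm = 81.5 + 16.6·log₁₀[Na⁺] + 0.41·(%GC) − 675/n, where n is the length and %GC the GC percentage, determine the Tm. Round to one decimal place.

61.2°C

Length n = 21. T=8, A=6, G=3, C=4
G+C = 7, so %GC = 7/21 × 100 = 33.333%
Salt term: 16.6 × (-0.11) = -1.826
GC term: 0.41 × 33.333 = 13.667; length term: −675/21 = −32.143
Tm = 81.5 + (-1.826) + 13.667 − 32.143 = 61.198 → 61.2°C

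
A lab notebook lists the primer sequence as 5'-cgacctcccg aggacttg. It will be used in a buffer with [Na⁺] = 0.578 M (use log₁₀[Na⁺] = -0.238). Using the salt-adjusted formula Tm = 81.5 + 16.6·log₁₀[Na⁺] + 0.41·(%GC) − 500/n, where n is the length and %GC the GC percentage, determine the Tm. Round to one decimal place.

Length n = 18. Base counts: C=7, G=5, T=3, A=3
G+C = 12, so %GC = 12/18 × 100 = 66.667%
Salt term: 16.6 × (-0.238) = -3.951
GC term: 0.41 × 66.667 = 27.333; length term: −500/18 = −27.778
Tm = 81.5 + (-3.951) + 27.333 − 27.778 = 77.104 → 77.1°C

77.1°C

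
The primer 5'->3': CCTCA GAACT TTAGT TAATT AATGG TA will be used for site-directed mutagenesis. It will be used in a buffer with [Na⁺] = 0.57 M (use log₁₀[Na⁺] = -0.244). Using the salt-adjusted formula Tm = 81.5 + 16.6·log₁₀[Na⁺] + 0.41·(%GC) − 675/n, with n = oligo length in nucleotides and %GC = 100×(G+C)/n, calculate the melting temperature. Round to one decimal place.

Length n = 27. Counting bases: G=4, T=10, A=9, C=4
G+C = 8, so %GC = 8/27 × 100 = 29.63%
Salt term: 16.6 × (-0.244) = -4.05
GC term: 0.41 × 29.63 = 12.148; length term: −675/27 = −25
Tm = 81.5 + (-4.05) + 12.148 − 25 = 64.598 → 64.6°C

64.6°C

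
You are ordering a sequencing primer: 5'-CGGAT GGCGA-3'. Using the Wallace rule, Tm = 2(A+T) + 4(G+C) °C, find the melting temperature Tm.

34°C

Counting bases: G=5, T=1, A=2, C=2
So N_AT = 3 and N_GC = 7.
Tm = 2(3) + 4(7) = 6 + 28 = 34°C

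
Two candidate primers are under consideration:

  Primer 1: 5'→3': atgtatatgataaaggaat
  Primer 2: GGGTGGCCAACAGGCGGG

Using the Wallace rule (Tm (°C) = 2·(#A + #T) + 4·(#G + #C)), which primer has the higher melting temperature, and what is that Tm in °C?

Primer 2, 64°C

Primer 1: A+T=15, G+C=4 → Tm = 2(15)+4(4) = 46°C
Primer 2: A+T=4, G+C=14 → Tm = 2(4)+4(14) = 64°C
46°C vs 64°C → primer 2 is higher.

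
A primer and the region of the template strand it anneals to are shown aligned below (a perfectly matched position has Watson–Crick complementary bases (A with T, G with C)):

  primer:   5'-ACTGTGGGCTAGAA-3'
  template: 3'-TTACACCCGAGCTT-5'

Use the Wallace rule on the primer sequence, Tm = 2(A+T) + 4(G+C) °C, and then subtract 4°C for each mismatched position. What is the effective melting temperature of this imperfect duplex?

Primer base counts: A=4, T=3, G=5, C=2 → A+T=7, G+C=7
Perfect-match Tm = 2(7) + 4(7) = 14 + 28 = 42°C
Mismatches (positions where the bases are not complementary): 2 (at positions 2, 11)
Effective Tm = 42 − 2×4 = 42 − 8 = 34°C

34°C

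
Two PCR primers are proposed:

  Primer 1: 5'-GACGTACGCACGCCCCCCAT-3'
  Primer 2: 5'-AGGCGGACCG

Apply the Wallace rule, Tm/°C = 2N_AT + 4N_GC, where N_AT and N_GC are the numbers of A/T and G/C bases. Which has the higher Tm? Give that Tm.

Primer 1, 68°C

Primer 1: A+T=6, G+C=14 → Tm = 2(6)+4(14) = 68°C
Primer 2: A+T=2, G+C=8 → Tm = 2(2)+4(8) = 36°C
68°C vs 36°C → primer 1 is higher.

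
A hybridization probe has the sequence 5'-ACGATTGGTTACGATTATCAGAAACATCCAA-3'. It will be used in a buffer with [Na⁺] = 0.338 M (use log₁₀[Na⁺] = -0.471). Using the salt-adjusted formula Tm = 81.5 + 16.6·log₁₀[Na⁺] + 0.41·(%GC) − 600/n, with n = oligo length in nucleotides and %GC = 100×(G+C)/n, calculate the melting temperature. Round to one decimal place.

Length n = 31. Scanning the sequence gives C=6, A=12, G=5, T=8.
G+C = 11, so %GC = 11/31 × 100 = 35.484%
Salt term: 16.6 × (-0.471) = -7.819
GC term: 0.41 × 35.484 = 14.548; length term: −600/31 = −19.355
Tm = 81.5 + (-7.819) + 14.548 − 19.355 = 68.874 → 68.9°C

68.9°C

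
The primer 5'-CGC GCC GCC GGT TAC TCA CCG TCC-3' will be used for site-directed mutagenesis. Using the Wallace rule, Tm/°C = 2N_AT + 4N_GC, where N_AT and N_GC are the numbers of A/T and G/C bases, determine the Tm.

84°C

Base counts: C=12, A=2, T=4, G=6
AT pairs contribute 6, GC pairs contribute 18.
Tm = 4·18 + 2·6 = 72 + 12 = 84°C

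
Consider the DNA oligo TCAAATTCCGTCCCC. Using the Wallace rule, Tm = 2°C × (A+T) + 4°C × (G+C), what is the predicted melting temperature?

Scanning the sequence gives T=4, A=3, C=7, G=1.
AT pairs contribute 7, GC pairs contribute 8.
Tm = 2×7 + 4×8 = 46°C

46°C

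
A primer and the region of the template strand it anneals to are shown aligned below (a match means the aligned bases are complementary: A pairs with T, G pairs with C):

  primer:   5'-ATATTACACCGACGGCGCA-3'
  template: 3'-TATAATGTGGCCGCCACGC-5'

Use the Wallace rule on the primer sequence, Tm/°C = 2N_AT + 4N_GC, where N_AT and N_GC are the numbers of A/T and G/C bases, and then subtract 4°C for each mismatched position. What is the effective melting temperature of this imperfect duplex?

Primer base counts: A=6, T=3, G=4, C=6 → A+T=9, G+C=10
Perfect-match Tm = 2(9) + 4(10) = 18 + 40 = 58°C
Mismatches (positions where the bases are not complementary): 3 (at positions 12, 16, 19)
Effective Tm = 58 − 3×4 = 58 − 12 = 46°C

46°C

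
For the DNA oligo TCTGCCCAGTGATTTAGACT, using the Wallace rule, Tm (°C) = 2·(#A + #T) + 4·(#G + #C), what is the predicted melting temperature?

Base counts: C=5, A=4, G=4, T=7
A+T = 11, G+C = 9
Tm = 4·9 + 2·11 = 36 + 22 = 58°C

58°C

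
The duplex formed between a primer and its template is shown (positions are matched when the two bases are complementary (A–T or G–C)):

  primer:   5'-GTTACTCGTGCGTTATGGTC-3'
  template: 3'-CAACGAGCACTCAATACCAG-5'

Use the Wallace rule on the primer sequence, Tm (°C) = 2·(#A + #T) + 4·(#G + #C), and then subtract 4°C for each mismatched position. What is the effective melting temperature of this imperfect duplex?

52°C

Primer base counts: A=2, T=8, G=6, C=4 → A+T=10, G+C=10
Perfect-match Tm = 2(10) + 4(10) = 20 + 40 = 60°C
Mismatches (positions where the bases are not complementary): 2 (at positions 4, 11)
Effective Tm = 60 − 2×4 = 60 − 8 = 52°C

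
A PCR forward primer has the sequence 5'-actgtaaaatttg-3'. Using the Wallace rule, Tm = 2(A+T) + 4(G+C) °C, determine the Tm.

32°C

G=2, C=1, T=5, A=5
So N_AT = 10 and N_GC = 3.
Tm = 2(10) + 4(3) = 20 + 12 = 32°C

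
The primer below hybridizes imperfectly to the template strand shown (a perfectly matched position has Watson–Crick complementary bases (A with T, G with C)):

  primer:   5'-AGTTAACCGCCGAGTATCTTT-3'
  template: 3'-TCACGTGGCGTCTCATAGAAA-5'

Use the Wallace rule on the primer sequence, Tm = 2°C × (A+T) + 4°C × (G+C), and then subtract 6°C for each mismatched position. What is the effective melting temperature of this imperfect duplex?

Primer base counts: A=5, T=7, G=4, C=5 → A+T=12, G+C=9
Perfect-match Tm = 2(12) + 4(9) = 24 + 36 = 60°C
Mismatches (positions where the bases are not complementary): 3 (at positions 4, 5, 11)
Effective Tm = 60 − 3×6 = 60 − 18 = 42°C

42°C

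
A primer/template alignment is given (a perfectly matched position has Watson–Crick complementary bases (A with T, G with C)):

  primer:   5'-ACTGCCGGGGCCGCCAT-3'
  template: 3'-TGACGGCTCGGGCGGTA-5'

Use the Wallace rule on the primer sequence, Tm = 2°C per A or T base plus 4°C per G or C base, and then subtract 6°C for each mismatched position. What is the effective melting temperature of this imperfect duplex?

48°C

Primer base counts: A=2, T=2, G=6, C=7 → A+T=4, G+C=13
Perfect-match Tm = 2(4) + 4(13) = 8 + 52 = 60°C
Mismatches (positions where the bases are not complementary): 2 (at positions 8, 10)
Effective Tm = 60 − 2×6 = 60 − 12 = 48°C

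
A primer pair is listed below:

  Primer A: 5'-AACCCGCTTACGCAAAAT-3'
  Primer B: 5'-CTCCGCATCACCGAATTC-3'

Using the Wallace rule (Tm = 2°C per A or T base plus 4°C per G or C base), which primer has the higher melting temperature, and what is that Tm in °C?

Primer B, 56°C

Primer A: A+T=10, G+C=8 → Tm = 2(10)+4(8) = 52°C
Primer B: A+T=8, G+C=10 → Tm = 2(8)+4(10) = 56°C
52°C vs 56°C → primer B is higher.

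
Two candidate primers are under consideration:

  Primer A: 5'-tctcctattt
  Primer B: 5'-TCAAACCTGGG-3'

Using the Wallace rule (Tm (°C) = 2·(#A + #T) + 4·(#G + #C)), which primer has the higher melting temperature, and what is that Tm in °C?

Primer A: A+T=7, G+C=3 → Tm = 2(7)+4(3) = 26°C
Primer B: A+T=5, G+C=6 → Tm = 2(5)+4(6) = 34°C
26°C vs 34°C → primer B is higher.

Primer B, 34°C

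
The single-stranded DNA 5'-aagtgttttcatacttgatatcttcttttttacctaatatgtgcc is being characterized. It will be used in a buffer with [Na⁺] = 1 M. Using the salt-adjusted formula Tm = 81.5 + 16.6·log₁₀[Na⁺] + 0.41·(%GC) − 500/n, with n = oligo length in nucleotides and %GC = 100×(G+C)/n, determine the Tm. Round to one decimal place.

Length n = 45. Counting bases: C=8, G=5, A=10, T=22
G+C = 13, so %GC = 13/45 × 100 = 28.889%
Salt term: 16.6 × (0) = 0
GC term: 0.41 × 28.889 = 11.844; length term: −500/45 = −11.111
Tm = 81.5 + (0) + 11.844 − 11.111 = 82.233 → 82.2°C

82.2°C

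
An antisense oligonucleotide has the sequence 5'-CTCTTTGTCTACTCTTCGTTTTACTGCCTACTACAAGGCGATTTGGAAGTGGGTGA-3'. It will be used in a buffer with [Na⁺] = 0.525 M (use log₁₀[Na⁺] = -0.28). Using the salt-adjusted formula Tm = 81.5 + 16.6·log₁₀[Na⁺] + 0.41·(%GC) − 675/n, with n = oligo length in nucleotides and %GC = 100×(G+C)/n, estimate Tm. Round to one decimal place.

83.1°C

Length n = 56. Base counts: C=12, A=10, G=13, T=21
G+C = 25, so %GC = 25/56 × 100 = 44.643%
Salt term: 16.6 × (-0.28) = -4.648
GC term: 0.41 × 44.643 = 18.304; length term: −675/56 = −12.054
Tm = 81.5 + (-4.648) + 18.304 − 12.054 = 83.102 → 83.1°C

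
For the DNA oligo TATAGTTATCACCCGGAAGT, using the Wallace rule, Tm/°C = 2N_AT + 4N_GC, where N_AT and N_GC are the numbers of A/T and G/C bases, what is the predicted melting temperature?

56°C

Counting bases: C=4, G=4, A=6, T=6
A+T = 12, G+C = 8
Tm = 2(12) + 4(8) = 24 + 32 = 56°C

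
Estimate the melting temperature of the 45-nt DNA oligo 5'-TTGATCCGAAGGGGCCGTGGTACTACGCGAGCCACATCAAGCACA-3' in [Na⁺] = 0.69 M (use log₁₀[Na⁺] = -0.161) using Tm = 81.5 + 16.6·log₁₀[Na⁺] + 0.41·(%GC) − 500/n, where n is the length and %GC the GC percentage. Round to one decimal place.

Length n = 45. Counting bases: C=13, A=12, G=13, T=7
G+C = 26, so %GC = 26/45 × 100 = 57.778%
Salt term: 16.6 × (-0.161) = -2.673
GC term: 0.41 × 57.778 = 23.689; length term: −500/45 = −11.111
Tm = 81.5 + (-2.673) + 23.689 − 11.111 = 91.405 → 91.4°C

91.4°C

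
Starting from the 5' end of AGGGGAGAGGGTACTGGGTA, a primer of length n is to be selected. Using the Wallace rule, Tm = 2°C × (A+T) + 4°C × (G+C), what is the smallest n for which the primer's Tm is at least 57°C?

n = 18

First 17 bases: AGGGGAGAGGGTACTGG → Tm = 56°C (< 57°C)
First 18 bases: AGGGGAGAGGGTACTGGG → Tm = 60°C (≥ 57°C)
Since every base adds ≥2°C, Tm only increases with n, so the threshold is first crossed at n = 18.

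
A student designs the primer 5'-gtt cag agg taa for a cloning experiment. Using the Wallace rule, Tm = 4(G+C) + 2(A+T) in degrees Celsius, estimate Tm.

Counting bases: A=4, G=4, C=1, T=3
So N_AT = 7 and N_GC = 5.
Tm = 4·5 + 2·7 = 20 + 14 = 34°C

34°C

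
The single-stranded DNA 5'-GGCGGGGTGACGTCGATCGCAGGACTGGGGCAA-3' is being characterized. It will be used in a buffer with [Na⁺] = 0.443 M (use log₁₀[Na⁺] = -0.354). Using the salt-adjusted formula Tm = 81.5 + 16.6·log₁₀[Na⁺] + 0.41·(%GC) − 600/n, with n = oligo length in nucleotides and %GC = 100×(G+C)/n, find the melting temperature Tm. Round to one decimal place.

86.0°C

Length n = 33. Counting bases: T=4, A=6, G=16, C=7
G+C = 23, so %GC = 23/33 × 100 = 69.697%
Salt term: 16.6 × (-0.354) = -5.876
GC term: 0.41 × 69.697 = 28.576; length term: −600/33 = −18.182
Tm = 81.5 + (-5.876) + 28.576 − 18.182 = 86.018 → 86.0°C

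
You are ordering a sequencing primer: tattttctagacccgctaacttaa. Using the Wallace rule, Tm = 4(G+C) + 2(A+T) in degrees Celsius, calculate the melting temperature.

64°C

Scanning the sequence gives G=2, T=9, C=6, A=7.
A+T = 16, G+C = 8
Tm = 4·8 + 2·16 = 32 + 32 = 64°C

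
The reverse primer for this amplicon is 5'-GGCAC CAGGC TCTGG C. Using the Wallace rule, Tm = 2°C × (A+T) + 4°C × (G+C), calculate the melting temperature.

Base counts: T=2, A=2, G=6, C=6
So N_AT = 4 and N_GC = 12.
Tm = 2×4 + 4×12 = 56°C

56°C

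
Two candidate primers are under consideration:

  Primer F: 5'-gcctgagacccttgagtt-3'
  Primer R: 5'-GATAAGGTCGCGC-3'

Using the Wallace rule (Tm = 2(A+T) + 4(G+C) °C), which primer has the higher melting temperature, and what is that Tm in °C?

Primer F: A+T=8, G+C=10 → Tm = 2(8)+4(10) = 56°C
Primer R: A+T=5, G+C=8 → Tm = 2(5)+4(8) = 42°C
56°C vs 42°C → primer F is higher.

Primer F, 56°C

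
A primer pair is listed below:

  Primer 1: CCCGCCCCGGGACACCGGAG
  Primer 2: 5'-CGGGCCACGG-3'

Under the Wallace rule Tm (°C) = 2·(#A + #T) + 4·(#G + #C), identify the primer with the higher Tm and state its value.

Primer 1: A+T=3, G+C=17 → Tm = 2(3)+4(17) = 74°C
Primer 2: A+T=1, G+C=9 → Tm = 2(1)+4(9) = 38°C
74°C vs 38°C → primer 1 is higher.

Primer 1, 74°C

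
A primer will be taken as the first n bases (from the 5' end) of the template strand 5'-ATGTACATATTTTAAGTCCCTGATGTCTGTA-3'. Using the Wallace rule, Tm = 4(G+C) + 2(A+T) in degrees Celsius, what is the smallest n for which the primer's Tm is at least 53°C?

First 20 bases: ATGTACATATTTTAAGTCCC → Tm = 52°C (< 53°C)
First 21 bases: ATGTACATATTTTAAGTCCCT → Tm = 54°C (≥ 53°C)
Since every base adds ≥2°C, Tm only increases with n, so the threshold is first crossed at n = 21.

n = 21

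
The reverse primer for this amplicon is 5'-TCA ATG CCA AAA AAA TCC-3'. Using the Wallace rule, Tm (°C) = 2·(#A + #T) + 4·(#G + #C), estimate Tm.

Scanning the sequence gives G=1, A=9, T=3, C=5.
So N_AT = 12 and N_GC = 6.
Tm = 2×12 + 4×6 = 48°C

48°C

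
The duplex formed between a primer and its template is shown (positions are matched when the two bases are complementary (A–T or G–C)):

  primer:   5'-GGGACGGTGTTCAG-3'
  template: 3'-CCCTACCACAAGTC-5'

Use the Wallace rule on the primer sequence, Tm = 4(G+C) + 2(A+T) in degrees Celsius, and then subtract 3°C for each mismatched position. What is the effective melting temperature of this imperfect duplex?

43°C

Primer base counts: A=2, T=3, G=7, C=2 → A+T=5, G+C=9
Perfect-match Tm = 2(5) + 4(9) = 10 + 36 = 46°C
Mismatches (positions where the bases are not complementary): 1 (at position 5)
Effective Tm = 46 − 1×3 = 46 − 3 = 43°C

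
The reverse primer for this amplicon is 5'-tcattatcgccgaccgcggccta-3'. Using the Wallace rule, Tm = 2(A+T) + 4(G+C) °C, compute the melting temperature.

74°C

Scanning the sequence gives A=4, G=5, T=5, C=9.
So N_AT = 9 and N_GC = 14.
Tm = 2×9 + 4×14 = 74°C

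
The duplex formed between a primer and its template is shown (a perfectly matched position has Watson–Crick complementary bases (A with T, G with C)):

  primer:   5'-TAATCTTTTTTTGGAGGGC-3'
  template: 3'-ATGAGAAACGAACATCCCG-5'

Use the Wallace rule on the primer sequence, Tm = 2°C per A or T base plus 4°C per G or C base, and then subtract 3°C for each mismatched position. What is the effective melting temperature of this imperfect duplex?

40°C

Primer base counts: A=3, T=9, G=5, C=2 → A+T=12, G+C=7
Perfect-match Tm = 2(12) + 4(7) = 24 + 28 = 52°C
Mismatches (positions where the bases are not complementary): 4 (at positions 3, 9, 10, 14)
Effective Tm = 52 − 4×3 = 52 − 12 = 40°C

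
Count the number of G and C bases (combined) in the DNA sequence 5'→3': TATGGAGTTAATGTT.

4

Scanning the sequence gives C=0, A=4, T=7, G=4.
Total G or C: 4 + 0 = 4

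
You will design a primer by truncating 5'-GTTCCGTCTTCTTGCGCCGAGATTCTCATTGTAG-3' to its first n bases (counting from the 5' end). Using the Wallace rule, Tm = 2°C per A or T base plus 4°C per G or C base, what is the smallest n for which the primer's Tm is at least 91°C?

n = 31

First 30 bases: GTTCCGTCTTCTTGCGCCGAGATTCTCATT → Tm = 90°C (< 91°C)
First 31 bases: GTTCCGTCTTCTTGCGCCGAGATTCTCATTG → Tm = 94°C (≥ 91°C)
Since every base adds ≥2°C, Tm only increases with n, so the threshold is first crossed at n = 31.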